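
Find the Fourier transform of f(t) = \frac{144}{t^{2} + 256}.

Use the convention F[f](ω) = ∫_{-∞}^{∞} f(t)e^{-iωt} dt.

F(ω) = 9 \pi e^{- 16 \left|{\omega}\right|}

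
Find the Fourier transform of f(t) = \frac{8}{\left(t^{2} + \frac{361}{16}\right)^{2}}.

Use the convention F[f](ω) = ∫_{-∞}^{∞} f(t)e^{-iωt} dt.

F(ω) = \frac{64 \pi \left(19 \left|{\omega}\right| + 4\right) e^{- \frac{19 \left|{\omega}\right|}{4}}}{6859}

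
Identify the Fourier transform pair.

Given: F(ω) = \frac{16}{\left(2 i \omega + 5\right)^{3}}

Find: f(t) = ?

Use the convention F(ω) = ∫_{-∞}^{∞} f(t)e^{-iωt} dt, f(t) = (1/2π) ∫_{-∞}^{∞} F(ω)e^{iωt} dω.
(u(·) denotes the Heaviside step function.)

f(t) = t^{2} e^{- \frac{5 t}{2}} u\left(t\right)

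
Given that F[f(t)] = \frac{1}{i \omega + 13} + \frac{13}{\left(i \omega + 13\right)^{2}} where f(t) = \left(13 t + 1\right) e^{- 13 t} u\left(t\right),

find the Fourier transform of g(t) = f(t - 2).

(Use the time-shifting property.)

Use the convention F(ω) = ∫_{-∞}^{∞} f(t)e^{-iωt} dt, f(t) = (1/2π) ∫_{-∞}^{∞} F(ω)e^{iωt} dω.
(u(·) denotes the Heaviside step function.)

F[g](ω) = \frac{\left(- i \omega - 26\right) e^{- 2 i \omega}}{\omega^{2} - 26 i \omega - 169}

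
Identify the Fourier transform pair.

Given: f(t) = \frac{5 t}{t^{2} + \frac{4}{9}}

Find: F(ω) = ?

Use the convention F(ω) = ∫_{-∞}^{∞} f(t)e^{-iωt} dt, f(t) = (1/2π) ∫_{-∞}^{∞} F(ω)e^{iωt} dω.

F(ω) = - 5 i \pi e^{- \frac{2 \left|{\omega}\right|}{3}} \operatorname{sign}{\left(\omega \right)}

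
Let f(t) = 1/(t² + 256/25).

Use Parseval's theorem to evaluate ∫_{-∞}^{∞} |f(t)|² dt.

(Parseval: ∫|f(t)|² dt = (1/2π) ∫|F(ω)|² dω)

∫|f(t)|² dt = \frac{125 \pi}{8192}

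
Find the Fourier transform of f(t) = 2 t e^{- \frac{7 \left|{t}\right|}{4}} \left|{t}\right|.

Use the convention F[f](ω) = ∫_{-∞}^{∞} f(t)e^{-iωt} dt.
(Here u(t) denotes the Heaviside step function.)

F(ω) = \frac{2048 i \omega \left(16 \omega^{2} - 147\right)}{\left(16 \omega^{2} + 49\right)^{3}}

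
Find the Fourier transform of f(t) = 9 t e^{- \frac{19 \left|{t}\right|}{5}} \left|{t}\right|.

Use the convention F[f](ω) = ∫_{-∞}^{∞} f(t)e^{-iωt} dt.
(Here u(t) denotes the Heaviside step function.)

F(ω) = \frac{22500 i \omega \left(25 \omega^{2} - 1083\right)}{\left(25 \omega^{2} + 361\right)^{3}}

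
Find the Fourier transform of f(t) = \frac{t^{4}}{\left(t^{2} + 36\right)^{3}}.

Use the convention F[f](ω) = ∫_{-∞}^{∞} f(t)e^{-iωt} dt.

F(ω) = \frac{\pi \left(12 \omega^{2} - 10 \left|{\omega}\right| + 1\right) e^{- 6 \left|{\omega}\right|}}{16}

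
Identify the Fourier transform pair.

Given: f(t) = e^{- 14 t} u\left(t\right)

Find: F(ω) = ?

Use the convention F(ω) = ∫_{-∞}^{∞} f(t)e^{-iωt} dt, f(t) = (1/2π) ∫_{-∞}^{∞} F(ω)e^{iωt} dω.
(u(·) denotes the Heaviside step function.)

F(ω) = \frac{1}{i \omega + 14}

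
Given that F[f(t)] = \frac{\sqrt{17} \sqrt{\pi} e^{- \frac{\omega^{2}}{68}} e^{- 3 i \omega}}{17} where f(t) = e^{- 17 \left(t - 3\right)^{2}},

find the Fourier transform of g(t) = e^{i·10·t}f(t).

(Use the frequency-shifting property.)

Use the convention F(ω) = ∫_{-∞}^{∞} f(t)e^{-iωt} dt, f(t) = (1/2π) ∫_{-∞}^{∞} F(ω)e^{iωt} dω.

F[g](ω) = \frac{\sqrt{17} \sqrt{\pi} e^{- \frac{\left(\omega - 10\right) \left(\omega - 10 + 204 i\right)}{68}}}{17}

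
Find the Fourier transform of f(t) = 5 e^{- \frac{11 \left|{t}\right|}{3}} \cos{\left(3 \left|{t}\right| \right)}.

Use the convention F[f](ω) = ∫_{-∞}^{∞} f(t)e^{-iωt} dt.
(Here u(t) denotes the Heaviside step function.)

F(ω) = \frac{330 \left(9 \omega^{2} + 202\right)}{81 \omega^{4} + 720 \omega^{2} + 40804}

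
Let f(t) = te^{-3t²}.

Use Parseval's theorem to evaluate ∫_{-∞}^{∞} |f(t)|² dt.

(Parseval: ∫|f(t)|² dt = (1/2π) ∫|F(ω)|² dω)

∫|f(t)|² dt = \frac{\sqrt{6} \sqrt{\pi}}{72}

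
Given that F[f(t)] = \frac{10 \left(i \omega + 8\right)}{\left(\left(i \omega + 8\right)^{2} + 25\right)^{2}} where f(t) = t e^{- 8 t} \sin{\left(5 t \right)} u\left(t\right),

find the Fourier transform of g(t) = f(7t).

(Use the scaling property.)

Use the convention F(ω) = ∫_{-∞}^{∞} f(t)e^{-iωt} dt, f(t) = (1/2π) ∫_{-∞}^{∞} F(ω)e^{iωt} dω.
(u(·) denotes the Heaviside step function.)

F[g](ω) = \frac{490 \left(i \omega + 56\right)}{\left(\left(i \omega + 56\right)^{2} + 1225\right)^{2}}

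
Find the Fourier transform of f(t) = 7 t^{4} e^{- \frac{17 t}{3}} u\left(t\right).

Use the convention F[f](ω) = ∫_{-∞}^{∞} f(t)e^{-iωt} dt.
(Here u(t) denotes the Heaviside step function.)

F(ω) = \frac{40824}{\left(3 i \omega + 17\right)^{5}}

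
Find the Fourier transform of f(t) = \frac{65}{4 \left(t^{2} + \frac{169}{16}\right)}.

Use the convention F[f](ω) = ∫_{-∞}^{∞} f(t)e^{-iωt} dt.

F(ω) = 5 \pi e^{- \frac{13 \left|{\omega}\right|}{4}}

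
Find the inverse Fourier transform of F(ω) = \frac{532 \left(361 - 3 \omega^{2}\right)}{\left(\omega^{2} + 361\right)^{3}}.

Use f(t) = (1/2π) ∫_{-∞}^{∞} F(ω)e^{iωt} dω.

f(t) = 7 t^{2} e^{- 19 \left|{t}\right|}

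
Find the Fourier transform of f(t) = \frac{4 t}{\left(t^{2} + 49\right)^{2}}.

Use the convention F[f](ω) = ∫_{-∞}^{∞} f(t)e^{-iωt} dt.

F(ω) = - \frac{2 i \pi \omega e^{- 7 \left|{\omega}\right|}}{7}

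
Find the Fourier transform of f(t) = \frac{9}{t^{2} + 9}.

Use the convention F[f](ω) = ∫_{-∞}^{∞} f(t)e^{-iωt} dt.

F(ω) = 3 \pi e^{- 3 \left|{\omega}\right|}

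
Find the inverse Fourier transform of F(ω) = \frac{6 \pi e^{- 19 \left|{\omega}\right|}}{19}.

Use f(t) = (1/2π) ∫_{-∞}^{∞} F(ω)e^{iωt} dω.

f(t) = \frac{6}{t^{2} + 361}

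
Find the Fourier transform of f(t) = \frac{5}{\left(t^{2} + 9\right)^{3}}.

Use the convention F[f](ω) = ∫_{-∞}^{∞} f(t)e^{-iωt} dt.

F(ω) = \frac{5 \pi \left(3 \omega^{2} + 3 \left|{\omega}\right| + 1\right) e^{- 3 \left|{\omega}\right|}}{648}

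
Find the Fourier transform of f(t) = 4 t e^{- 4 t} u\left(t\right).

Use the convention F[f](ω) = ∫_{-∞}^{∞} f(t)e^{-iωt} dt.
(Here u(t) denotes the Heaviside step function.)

F(ω) = \frac{4}{\left(i \omega + 4\right)^{2}}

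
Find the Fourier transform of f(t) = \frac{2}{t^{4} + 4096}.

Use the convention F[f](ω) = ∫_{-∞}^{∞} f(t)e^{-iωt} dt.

F(ω) = \frac{\pi e^{- 4 \sqrt{2} \left|{\omega}\right|} \sin{\left(4 \sqrt{2} \left|{\omega}\right| + \frac{\pi}{4} \right)}}{256}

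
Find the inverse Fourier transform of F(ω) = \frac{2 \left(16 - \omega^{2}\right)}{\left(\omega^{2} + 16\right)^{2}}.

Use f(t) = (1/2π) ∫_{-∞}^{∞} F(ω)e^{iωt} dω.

f(t) = e^{- 4 \left|{t}\right|} \left|{t}\right|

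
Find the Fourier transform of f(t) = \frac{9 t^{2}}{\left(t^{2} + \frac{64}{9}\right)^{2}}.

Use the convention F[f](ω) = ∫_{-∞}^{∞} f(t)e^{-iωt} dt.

F(ω) = \frac{9 \pi \left(3 - 8 \left|{\omega}\right|\right) e^{- \frac{8 \left|{\omega}\right|}{3}}}{16}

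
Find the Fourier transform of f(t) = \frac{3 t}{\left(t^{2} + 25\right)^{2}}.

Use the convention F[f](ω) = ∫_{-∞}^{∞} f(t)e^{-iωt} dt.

F(ω) = - \frac{3 i \pi \omega e^{- 5 \left|{\omega}\right|}}{10}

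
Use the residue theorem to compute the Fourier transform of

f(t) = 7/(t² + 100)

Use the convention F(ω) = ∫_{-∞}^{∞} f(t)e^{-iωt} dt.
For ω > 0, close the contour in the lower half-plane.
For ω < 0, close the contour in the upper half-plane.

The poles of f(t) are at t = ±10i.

Let g(z) = f(z)e^{-iωz}; for large |z| the factor e^{-iωz} decays in the lower half-plane when ω > 0 and in the upper half-plane when ω < 0.

Case ω > 0 (lower half-plane, clockwise contour ⇒ F(ω) = -2πi·ΣRes):
  Res_{z = - 10 i} g(z) = \frac{7 i e^{- 10 \omega}}{20}
  F(ω) = -2πi·ΣRes = \frac{7 \pi e^{- 10 \omega}}{10}

Case ω < 0 (upper half-plane, counterclockwise contour ⇒ F(ω) = +2πi·ΣRes):
  Res_{z = 10 i} g(z) = - \frac{7 i e^{10 \omega}}{20}
  F(ω) = 2πi·ΣRes = \frac{7 \pi e^{10 \omega}}{10}

Both cases combine into a single formula in |ω|:

F(ω) = \frac{7 \pi e^{- 10 \left|{\omega}\right|}}{10}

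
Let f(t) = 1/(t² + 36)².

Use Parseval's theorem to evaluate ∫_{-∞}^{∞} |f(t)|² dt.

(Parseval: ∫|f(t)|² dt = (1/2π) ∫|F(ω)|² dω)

∫|f(t)|² dt = \frac{5 \pi}{4478976}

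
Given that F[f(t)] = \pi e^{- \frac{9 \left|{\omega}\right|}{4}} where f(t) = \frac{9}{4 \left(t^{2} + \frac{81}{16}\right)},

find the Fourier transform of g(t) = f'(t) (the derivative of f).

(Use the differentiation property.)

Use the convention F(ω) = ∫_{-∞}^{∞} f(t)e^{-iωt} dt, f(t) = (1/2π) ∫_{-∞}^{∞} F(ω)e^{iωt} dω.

F[g](ω) = i \pi \omega e^{- \frac{9 \left|{\omega}\right|}{4}}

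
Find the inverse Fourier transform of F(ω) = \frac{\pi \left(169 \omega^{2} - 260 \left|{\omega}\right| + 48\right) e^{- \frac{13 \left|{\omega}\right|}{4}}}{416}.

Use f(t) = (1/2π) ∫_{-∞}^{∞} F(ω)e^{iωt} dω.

f(t) = \frac{t^{4}}{\left(t^{2} + \frac{169}{16}\right)^{3}}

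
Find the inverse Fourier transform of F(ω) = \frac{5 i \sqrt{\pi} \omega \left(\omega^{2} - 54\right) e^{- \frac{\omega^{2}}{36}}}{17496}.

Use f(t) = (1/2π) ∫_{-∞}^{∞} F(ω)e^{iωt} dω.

f(t) = 5 t^{3} e^{- 9 t^{2}}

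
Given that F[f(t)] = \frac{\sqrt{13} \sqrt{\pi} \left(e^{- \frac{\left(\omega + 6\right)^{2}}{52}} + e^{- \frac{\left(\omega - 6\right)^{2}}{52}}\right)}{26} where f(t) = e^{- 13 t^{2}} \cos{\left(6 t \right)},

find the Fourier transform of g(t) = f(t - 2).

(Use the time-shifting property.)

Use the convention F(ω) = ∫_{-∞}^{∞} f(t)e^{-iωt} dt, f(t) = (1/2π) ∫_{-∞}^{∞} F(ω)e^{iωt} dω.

F[g](ω) = \frac{\sqrt{13} \sqrt{\pi} \left(e^{\frac{6 \omega}{13}} + 1\right) e^{- \frac{\omega^{2}}{52} - \frac{3 \omega}{13} - 2 i \omega - \frac{9}{13}}}{26}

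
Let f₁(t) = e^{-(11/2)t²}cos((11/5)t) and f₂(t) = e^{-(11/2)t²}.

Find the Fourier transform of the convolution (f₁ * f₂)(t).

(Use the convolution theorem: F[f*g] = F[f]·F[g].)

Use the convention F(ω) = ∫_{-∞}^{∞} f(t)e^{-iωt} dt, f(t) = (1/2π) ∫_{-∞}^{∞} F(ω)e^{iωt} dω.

F[f₁*f₂](ω) = \frac{\pi \left(e^{\frac{2 \omega}{5}} + 1\right) e^{- \frac{\omega^{2}}{11} - \frac{\omega}{5} - \frac{11}{50}}}{11}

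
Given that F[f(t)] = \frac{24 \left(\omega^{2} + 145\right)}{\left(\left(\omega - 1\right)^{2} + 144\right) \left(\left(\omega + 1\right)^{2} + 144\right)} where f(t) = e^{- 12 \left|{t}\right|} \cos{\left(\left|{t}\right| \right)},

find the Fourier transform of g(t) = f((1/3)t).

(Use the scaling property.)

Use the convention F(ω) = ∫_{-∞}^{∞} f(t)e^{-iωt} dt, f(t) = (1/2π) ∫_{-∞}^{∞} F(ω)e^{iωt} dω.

F[g](ω) = \frac{72 \left(9 \omega^{2} + 145\right)}{81 \omega^{4} + 2574 \omega^{2} + 21025}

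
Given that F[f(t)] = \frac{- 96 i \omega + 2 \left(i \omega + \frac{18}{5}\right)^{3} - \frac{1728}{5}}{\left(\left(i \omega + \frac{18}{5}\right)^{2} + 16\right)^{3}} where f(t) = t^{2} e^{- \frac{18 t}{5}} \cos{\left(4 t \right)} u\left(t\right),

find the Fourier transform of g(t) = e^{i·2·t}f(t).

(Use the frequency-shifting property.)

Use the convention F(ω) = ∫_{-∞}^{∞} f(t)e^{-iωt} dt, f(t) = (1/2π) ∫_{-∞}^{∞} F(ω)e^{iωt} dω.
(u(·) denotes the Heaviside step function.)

F[g](ω) = \frac{250 \left(6000 i \left(2 - \omega\right) + \left(5 i \left(\omega - 2\right) + 18\right)^{3} - 21600\right)}{\left(\left(5 i \left(\omega - 2\right) + 18\right)^{2} + 400\right)^{3}}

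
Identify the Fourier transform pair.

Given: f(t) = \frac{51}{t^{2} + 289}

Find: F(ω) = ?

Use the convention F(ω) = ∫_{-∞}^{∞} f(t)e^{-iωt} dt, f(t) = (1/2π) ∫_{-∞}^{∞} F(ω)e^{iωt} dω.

F(ω) = 3 \pi e^{- 17 \left|{\omega}\right|}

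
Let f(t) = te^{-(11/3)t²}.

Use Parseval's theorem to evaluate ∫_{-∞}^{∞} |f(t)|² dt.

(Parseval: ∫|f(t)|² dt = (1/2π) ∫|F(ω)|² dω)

∫|f(t)|² dt = \frac{3 \sqrt{66} \sqrt{\pi}}{968}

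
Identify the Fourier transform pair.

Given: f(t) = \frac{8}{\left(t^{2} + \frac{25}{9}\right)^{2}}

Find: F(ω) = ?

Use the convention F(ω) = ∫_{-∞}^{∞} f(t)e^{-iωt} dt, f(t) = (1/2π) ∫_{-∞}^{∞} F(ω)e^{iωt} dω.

F(ω) = \frac{36 \pi \left(5 \left|{\omega}\right| + 3\right) e^{- \frac{5 \left|{\omega}\right|}{3}}}{125}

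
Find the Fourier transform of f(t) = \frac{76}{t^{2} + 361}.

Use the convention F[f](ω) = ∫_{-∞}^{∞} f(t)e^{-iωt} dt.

F(ω) = 4 \pi e^{- 19 \left|{\omega}\right|}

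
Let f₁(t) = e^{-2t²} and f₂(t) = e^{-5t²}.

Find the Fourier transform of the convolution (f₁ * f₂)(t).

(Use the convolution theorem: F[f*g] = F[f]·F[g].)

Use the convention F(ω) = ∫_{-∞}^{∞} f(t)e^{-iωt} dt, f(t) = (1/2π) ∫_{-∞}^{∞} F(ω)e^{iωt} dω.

F[f₁*f₂](ω) = \frac{\sqrt{10} \pi e^{- \frac{7 \omega^{2}}{40}}}{10}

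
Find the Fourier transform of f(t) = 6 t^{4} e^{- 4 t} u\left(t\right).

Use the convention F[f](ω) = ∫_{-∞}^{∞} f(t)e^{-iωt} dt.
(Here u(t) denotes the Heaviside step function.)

F(ω) = \frac{144}{\left(i \omega + 4\right)^{5}}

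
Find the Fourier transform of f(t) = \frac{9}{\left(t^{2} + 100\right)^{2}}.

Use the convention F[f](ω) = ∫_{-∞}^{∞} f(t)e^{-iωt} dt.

F(ω) = \frac{9 \pi \left(10 \left|{\omega}\right| + 1\right) e^{- 10 \left|{\omega}\right|}}{2000}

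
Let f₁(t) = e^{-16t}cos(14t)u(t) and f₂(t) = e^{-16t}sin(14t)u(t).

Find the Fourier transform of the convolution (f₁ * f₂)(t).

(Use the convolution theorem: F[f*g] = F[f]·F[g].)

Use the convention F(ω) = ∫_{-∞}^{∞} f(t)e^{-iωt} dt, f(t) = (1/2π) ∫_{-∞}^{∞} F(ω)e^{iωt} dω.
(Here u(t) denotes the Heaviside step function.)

F[f₁*f₂](ω) = \frac{14 \left(i \omega + 16\right)}{\left(\left(i \omega + 16\right)^{2} + 196\right)^{2}}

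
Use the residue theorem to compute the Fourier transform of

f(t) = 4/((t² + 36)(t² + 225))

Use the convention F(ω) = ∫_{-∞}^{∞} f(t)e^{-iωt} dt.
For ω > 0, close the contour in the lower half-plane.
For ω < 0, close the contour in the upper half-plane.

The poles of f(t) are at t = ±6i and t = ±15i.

Let g(z) = f(z)e^{-iωz}; for large |z| the factor e^{-iωz} decays in the lower half-plane when ω > 0 and in the upper half-plane when ω < 0.

Case ω > 0 (lower half-plane, clockwise contour ⇒ F(ω) = -2πi·ΣRes):
  Res_{z = - 6 i} g(z) = \frac{i e^{- 6 \omega}}{567}
  Res_{z = - 15 i} g(z) = - \frac{2 i e^{- 15 \omega}}{2835}
  F(ω) = -2πi·ΣRes = \frac{2 \pi \left(5 e^{9 \omega} - 2\right) e^{- 15 \omega}}{2835}

Case ω < 0 (upper half-plane, counterclockwise contour ⇒ F(ω) = +2πi·ΣRes):
  Res_{z = 6 i} g(z) = - \frac{i e^{6 \omega}}{567}
  Res_{z = 15 i} g(z) = \frac{2 i e^{15 \omega}}{2835}
  F(ω) = 2πi·ΣRes = \frac{2 \pi \left(5 - 2 e^{9 \omega}\right) e^{6 \omega}}{2835}

Both cases combine into a single formula in |ω|:

F(ω) = \frac{2 \pi \left(5 e^{9 \left|{\omega}\right|} - 2\right) e^{- 15 \left|{\omega}\right|}}{2835}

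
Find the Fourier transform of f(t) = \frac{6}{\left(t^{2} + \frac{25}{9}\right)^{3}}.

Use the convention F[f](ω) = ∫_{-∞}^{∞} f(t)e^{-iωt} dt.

F(ω) = \frac{81 \pi \left(25 \omega^{2} + 45 \left|{\omega}\right| + 27\right) e^{- \frac{5 \left|{\omega}\right|}{3}}}{12500}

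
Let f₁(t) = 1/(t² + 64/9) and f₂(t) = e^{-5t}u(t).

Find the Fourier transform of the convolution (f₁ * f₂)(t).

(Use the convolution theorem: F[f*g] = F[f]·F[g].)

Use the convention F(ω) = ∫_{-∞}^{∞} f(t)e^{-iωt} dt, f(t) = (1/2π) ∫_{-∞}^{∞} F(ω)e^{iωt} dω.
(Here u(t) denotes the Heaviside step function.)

F[f₁*f₂](ω) = \frac{3 \pi e^{- \frac{8 \left|{\omega}\right|}{3}}}{8 \left(i \omega + 5\right)}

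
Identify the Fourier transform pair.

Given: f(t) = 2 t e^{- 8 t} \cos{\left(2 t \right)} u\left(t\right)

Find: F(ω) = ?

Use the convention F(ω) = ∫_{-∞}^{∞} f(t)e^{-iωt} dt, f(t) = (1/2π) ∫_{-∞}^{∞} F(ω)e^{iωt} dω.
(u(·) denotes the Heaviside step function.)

F(ω) = \frac{2 \left(\left(i \omega + 8\right)^{2} - 4\right)}{\left(\left(i \omega + 8\right)^{2} + 4\right)^{2}}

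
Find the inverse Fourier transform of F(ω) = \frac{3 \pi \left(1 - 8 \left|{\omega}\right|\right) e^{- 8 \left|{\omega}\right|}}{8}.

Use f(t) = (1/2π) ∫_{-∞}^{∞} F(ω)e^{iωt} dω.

f(t) = \frac{6 t^{2}}{\left(t^{2} + 64\right)^{2}}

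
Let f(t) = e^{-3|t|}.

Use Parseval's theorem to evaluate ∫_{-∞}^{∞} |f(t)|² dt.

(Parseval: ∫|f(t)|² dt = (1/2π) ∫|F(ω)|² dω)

∫|f(t)|² dt = \frac{1}{3}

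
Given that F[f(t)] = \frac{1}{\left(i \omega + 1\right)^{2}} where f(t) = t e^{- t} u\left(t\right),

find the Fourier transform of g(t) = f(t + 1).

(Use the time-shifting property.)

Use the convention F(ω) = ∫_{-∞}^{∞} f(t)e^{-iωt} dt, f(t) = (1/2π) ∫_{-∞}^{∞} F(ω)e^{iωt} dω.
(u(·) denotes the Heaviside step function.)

F[g](ω) = \frac{e^{i \omega}}{\left(i \omega + 1\right)^{2}}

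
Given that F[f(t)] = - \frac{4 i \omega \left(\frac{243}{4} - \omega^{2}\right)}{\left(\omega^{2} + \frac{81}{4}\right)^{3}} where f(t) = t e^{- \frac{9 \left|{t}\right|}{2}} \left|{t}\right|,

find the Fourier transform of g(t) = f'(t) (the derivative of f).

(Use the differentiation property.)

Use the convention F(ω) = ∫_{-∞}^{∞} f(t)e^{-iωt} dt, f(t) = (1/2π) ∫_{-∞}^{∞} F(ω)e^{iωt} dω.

F[g](ω) = \frac{\omega^{2} \left(15552 - 256 \omega^{2}\right)}{\left(4 \omega^{2} + 81\right)^{3}}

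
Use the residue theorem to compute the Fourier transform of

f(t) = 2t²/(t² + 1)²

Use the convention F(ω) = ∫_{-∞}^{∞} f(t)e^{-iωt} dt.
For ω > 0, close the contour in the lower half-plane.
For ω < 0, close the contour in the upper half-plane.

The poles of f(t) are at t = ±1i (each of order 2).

Let g(z) = f(z)e^{-iωz}; for large |z| the factor e^{-iωz} decays in the lower half-plane when ω > 0 and in the upper half-plane when ω < 0.

Case ω > 0 (lower half-plane, clockwise contour ⇒ F(ω) = -2πi·ΣRes):
  Res_{z = - i} g(z) = \frac{i \left(1 - \omega\right) e^{- \omega}}{2} (pole of order 2)
  F(ω) = -2πi·ΣRes = \pi \left(1 - \omega\right) e^{- \omega}

Case ω < 0 (upper half-plane, counterclockwise contour ⇒ F(ω) = +2πi·ΣRes):
  Res_{z = i} g(z) = \frac{i \left(- \omega - 1\right) e^{\omega}}{2} (pole of order 2)
  F(ω) = 2πi·ΣRes = \pi \left(\omega + 1\right) e^{\omega}

Both cases combine into a single formula in |ω|:

F(ω) = \pi \left(1 - \left|{\omega}\right|\right) e^{- \left|{\omega}\right|}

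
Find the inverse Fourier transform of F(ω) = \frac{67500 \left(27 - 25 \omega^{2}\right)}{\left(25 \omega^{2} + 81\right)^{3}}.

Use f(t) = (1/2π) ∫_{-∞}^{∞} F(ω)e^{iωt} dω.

f(t) = 5 t^{2} e^{- \frac{9 \left|{t}\right|}{5}}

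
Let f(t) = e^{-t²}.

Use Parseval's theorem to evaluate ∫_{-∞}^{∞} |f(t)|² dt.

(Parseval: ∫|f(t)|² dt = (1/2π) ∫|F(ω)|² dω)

∫|f(t)|² dt = \frac{\sqrt{2} \sqrt{\pi}}{2}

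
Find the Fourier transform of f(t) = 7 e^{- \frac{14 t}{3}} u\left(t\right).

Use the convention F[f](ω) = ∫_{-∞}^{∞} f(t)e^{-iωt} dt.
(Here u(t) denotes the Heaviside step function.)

F(ω) = \frac{21}{3 i \omega + 14}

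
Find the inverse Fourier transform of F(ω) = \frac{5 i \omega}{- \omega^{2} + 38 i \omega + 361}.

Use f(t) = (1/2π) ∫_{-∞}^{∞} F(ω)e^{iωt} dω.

f(t) = 5 \left(1 - 19 t\right) e^{- 19 t} u\left(t\right)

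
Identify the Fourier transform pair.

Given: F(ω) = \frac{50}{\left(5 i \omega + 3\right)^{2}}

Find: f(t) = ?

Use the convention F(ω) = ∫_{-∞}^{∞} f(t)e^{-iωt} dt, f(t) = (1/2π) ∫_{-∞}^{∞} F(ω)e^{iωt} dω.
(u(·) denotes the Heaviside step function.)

f(t) = 2 t e^{- \frac{3 t}{5}} u\left(t\right)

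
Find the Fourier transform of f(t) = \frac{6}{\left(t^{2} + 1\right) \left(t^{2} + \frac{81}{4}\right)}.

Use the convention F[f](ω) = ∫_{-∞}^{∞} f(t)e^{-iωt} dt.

F(ω) = \frac{24 \pi e^{- \left|{\omega}\right|}}{77} - \frac{16 \pi e^{- \frac{9 \left|{\omega}\right|}{2}}}{231}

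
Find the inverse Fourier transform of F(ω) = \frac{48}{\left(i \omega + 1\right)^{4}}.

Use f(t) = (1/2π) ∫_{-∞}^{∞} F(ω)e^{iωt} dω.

f(t) = 8 t^{3} e^{- t} u\left(t\right)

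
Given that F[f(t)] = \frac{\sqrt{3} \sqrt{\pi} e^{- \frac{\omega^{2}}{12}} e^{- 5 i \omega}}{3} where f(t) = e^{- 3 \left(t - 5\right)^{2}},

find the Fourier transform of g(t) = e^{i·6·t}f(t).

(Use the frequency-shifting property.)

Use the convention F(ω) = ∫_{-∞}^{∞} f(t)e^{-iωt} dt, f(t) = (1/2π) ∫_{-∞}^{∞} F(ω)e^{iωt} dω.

F[g](ω) = \frac{\sqrt{3} \sqrt{\pi} e^{- \frac{\left(\omega - 6\right) \left(\omega - 6 + 60 i\right)}{12}}}{3}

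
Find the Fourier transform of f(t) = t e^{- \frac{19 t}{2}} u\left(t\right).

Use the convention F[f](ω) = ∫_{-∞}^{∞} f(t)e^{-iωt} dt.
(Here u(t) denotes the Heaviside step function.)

F(ω) = \frac{4}{\left(2 i \omega + 19\right)^{2}}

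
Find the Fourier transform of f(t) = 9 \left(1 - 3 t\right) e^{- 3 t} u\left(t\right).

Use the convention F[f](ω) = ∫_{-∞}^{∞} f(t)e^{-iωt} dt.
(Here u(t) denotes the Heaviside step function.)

F(ω) = \frac{9 i \omega}{- \omega^{2} + 6 i \omega + 9}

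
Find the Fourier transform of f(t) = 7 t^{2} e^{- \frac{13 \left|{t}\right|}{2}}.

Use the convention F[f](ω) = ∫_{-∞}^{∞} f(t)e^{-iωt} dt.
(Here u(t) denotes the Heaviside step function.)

F(ω) = \frac{2912 \left(169 - 12 \omega^{2}\right)}{\left(4 \omega^{2} + 169\right)^{3}}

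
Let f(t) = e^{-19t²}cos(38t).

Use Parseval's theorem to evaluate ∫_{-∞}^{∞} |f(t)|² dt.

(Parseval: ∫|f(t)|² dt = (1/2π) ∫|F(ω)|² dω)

∫|f(t)|² dt = \frac{\sqrt{38} \sqrt{\pi} \left(1 + e^{38}\right)}{76 e^{38}}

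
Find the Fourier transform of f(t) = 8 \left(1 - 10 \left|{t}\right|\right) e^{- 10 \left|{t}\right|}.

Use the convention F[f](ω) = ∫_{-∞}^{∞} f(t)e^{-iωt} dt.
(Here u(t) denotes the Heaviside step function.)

F(ω) = \frac{320 \omega^{2}}{\left(\omega^{2} + 100\right)^{2}}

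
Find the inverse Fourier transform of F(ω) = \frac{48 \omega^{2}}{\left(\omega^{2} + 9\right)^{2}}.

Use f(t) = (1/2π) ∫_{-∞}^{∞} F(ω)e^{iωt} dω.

f(t) = 4 \left(1 - 3 \left|{t}\right|\right) e^{- 3 \left|{t}\right|}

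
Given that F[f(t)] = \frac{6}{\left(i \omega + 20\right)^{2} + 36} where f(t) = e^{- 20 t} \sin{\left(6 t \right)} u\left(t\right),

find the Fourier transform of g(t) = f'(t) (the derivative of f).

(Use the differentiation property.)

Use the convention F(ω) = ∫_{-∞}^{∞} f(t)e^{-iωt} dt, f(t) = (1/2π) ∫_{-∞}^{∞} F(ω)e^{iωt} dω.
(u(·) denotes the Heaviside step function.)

F[g](ω) = \frac{6 i \omega}{\left(i \omega + 20\right)^{2} + 36}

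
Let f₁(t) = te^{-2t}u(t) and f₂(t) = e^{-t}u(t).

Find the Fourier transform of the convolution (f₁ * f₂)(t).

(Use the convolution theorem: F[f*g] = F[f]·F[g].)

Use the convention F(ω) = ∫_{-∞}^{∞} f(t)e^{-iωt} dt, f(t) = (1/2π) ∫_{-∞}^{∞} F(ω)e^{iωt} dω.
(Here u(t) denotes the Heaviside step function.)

F[f₁*f₂](ω) = \frac{1}{\left(i \omega + 1\right) \left(i \omega + 2\right)^{2}}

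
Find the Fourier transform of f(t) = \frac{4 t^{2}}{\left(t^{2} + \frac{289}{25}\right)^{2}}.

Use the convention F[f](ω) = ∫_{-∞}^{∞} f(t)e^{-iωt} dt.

F(ω) = \frac{2 \pi \left(5 - 17 \left|{\omega}\right|\right) e^{- \frac{17 \left|{\omega}\right|}{5}}}{17}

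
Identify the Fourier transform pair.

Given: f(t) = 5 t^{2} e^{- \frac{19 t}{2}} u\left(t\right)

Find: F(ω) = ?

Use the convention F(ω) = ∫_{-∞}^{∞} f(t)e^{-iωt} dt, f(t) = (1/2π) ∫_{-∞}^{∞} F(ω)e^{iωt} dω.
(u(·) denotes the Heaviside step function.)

F(ω) = \frac{80}{\left(2 i \omega + 19\right)^{3}}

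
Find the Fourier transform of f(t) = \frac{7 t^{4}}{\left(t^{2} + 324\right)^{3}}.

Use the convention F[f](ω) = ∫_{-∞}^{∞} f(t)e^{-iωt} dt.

F(ω) = \frac{7 \pi \left(108 \omega^{2} - 30 \left|{\omega}\right| + 1\right) e^{- 18 \left|{\omega}\right|}}{48}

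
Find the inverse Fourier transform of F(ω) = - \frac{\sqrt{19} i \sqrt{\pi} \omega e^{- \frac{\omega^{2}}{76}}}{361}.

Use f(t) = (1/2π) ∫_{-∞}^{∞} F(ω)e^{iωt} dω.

f(t) = 2 t e^{- 19 t^{2}}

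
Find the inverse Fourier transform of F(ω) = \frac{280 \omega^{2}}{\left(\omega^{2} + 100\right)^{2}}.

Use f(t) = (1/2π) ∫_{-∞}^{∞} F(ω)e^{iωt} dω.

f(t) = 7 \left(1 - 10 \left|{t}\right|\right) e^{- 10 \left|{t}\right|}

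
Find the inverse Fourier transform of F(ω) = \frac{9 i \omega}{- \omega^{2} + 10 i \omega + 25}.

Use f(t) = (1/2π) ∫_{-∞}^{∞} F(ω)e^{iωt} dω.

f(t) = 9 \left(1 - 5 t\right) e^{- 5 t} u\left(t\right)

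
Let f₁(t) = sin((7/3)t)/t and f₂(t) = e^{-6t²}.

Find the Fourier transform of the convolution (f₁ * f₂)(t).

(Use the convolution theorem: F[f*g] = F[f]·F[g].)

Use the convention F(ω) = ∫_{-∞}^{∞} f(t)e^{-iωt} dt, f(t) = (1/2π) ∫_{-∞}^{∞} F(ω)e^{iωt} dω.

F[f₁*f₂](ω) = \begin{cases} \frac{\sqrt{6} \pi^{\frac{3}{2}} e^{- \frac{\omega^{2}}{24}}}{6} & \text{for}\: \omega > - \frac{7}{3} \wedge \omega < \frac{7}{3} \\0 & \text{otherwise} \end{cases}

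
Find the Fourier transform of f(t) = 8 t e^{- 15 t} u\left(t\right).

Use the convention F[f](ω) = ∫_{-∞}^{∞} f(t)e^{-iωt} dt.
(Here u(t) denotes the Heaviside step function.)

F(ω) = \frac{8}{\left(i \omega + 15\right)^{2}}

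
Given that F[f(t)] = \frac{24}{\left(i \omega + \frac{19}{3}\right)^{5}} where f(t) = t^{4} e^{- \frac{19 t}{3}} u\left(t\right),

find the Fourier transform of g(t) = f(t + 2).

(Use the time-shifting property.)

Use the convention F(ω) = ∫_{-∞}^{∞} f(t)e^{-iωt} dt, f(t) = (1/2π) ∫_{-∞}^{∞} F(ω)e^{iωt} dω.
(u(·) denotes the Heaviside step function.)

F[g](ω) = \frac{5832 e^{2 i \omega}}{\left(3 i \omega + 19\right)^{5}}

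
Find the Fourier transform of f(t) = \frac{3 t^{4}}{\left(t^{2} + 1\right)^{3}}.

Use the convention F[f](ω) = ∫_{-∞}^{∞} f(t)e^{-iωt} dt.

F(ω) = \frac{3 \pi \left(\omega^{2} - 5 \left|{\omega}\right| + 3\right) e^{- \left|{\omega}\right|}}{8}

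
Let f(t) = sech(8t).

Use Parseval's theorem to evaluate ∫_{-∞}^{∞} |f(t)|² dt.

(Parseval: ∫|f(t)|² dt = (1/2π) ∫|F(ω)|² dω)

∫|f(t)|² dt = \frac{1}{4}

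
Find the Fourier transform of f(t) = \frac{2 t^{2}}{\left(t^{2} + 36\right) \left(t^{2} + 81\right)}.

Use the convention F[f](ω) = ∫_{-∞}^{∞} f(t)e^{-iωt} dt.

F(ω) = \frac{2 \pi \left(3 - 2 e^{3 \left|{\omega}\right|}\right) e^{- 9 \left|{\omega}\right|}}{15}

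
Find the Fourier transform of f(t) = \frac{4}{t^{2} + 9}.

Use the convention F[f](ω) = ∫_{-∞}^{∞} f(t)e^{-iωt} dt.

F(ω) = \frac{4 \pi e^{- 3 \left|{\omega}\right|}}{3}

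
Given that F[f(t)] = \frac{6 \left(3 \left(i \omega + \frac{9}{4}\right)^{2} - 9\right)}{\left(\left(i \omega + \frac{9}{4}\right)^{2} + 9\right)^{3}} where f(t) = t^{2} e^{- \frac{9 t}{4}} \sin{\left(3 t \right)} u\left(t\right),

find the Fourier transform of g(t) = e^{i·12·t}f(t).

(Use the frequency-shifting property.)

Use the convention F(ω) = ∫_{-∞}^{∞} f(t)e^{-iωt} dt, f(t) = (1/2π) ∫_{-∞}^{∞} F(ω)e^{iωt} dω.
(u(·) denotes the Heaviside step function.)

F[g](ω) = \frac{4608 \left(\left(4 i \left(\omega - 12\right) + 9\right)^{2} - 48\right)}{\left(\left(4 i \left(\omega - 12\right) + 9\right)^{2} + 144\right)^{3}}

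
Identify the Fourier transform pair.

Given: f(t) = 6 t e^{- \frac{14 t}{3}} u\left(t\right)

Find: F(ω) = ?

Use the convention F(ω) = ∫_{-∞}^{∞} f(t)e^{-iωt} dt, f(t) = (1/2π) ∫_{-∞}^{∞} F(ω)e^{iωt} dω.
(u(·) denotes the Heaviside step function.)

F(ω) = \frac{54}{\left(3 i \omega + 14\right)^{2}}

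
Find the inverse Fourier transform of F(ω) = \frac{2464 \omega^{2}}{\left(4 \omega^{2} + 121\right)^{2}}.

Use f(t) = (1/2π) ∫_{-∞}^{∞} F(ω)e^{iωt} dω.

f(t) = 7 \left(1 - \frac{11 \left|{t}\right|}{2}\right) e^{- \frac{11 \left|{t}\right|}{2}}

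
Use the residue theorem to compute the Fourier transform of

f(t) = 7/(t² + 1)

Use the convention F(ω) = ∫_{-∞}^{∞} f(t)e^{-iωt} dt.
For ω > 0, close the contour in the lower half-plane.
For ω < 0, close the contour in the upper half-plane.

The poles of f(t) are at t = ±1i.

Let g(z) = f(z)e^{-iωz}; for large |z| the factor e^{-iωz} decays in the lower half-plane when ω > 0 and in the upper half-plane when ω < 0.

Case ω > 0 (lower half-plane, clockwise contour ⇒ F(ω) = -2πi·ΣRes):
  Res_{z = - i} g(z) = \frac{7 i e^{- \omega}}{2}
  F(ω) = -2πi·ΣRes = 7 \pi e^{- \omega}

Case ω < 0 (upper half-plane, counterclockwise contour ⇒ F(ω) = +2πi·ΣRes):
  Res_{z = i} g(z) = - \frac{7 i e^{\omega}}{2}
  F(ω) = 2πi·ΣRes = 7 \pi e^{\omega}

Both cases combine into a single formula in |ω|:

F(ω) = 7 \pi e^{- \left|{\omega}\right|}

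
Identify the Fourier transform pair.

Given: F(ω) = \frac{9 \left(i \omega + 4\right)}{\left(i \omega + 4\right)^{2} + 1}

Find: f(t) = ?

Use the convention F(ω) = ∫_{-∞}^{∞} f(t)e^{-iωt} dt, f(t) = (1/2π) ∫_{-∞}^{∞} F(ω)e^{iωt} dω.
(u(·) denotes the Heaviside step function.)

f(t) = 9 e^{- 4 t} \cos{\left(t \right)} u\left(t\right)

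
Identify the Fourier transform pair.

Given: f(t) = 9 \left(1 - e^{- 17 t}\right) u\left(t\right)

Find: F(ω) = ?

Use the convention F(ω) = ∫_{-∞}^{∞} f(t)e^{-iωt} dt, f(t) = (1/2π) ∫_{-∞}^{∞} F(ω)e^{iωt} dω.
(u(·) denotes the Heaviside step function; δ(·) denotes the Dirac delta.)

F(ω) = 9 \pi \delta\left(\omega\right) - \frac{153 i}{\omega \left(i \omega + 17\right)}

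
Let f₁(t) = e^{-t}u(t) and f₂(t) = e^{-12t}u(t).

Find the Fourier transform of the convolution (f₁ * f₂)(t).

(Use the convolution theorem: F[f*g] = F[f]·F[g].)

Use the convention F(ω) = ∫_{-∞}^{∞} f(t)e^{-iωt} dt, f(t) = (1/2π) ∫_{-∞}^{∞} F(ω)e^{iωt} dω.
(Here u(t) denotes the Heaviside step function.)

F[f₁*f₂](ω) = \frac{1}{\left(i \omega + 1\right) \left(i \omega + 12\right)}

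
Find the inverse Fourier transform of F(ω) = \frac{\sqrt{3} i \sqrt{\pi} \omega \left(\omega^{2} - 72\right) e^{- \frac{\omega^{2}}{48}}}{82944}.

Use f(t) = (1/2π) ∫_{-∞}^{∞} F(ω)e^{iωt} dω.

f(t) = t^{3} e^{- 12 t^{2}}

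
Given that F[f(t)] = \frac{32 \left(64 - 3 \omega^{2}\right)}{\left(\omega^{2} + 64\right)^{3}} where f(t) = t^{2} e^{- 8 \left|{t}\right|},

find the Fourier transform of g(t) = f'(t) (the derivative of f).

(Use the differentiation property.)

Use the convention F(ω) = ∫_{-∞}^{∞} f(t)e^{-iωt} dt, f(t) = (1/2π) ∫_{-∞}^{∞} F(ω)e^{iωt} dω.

F[g](ω) = - \frac{32 i \omega \left(3 \omega^{2} - 64\right)}{\left(\omega^{2} + 64\right)^{3}}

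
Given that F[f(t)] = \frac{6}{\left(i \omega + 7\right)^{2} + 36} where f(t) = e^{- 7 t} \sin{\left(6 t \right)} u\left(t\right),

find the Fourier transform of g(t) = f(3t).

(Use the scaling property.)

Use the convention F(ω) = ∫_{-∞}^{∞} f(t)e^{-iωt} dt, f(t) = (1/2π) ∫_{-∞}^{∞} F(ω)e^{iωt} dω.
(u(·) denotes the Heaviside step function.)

F[g](ω) = \frac{18}{\left(i \omega + 21\right)^{2} + 324}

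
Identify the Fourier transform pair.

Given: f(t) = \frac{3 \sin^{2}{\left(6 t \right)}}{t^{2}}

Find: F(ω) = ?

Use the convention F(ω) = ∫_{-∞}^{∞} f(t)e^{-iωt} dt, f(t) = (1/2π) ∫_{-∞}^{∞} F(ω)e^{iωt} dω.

F(ω) = \begin{cases} \frac{3 \pi \left(12 - \left|{\omega}\right|\right)}{2} & \text{for}\: \omega > -12 \wedge \omega < 12 \\0 & \text{otherwise} \end{cases}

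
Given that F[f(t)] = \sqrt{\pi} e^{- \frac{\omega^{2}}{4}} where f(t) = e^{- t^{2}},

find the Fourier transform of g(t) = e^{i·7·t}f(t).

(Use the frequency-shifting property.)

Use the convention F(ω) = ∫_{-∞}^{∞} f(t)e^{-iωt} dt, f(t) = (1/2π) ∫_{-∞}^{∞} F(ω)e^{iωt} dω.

F[g](ω) = \sqrt{\pi} e^{- \frac{\left(\omega - 7\right)^{2}}{4}}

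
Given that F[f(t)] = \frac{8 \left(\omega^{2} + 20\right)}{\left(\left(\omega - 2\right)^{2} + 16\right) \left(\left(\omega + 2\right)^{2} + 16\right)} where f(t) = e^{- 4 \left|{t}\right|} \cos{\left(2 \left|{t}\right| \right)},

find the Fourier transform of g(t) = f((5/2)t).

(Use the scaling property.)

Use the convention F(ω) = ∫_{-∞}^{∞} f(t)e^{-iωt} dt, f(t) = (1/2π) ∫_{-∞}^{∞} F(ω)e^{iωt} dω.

F[g](ω) = \frac{20 \left(\omega^{2} + 125\right)}{\omega^{4} + 150 \omega^{2} + 15625}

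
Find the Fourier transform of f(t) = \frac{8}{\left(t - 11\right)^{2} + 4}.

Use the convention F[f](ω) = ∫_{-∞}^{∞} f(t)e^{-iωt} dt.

F(ω) = 4 \pi e^{- 11 i \omega - 2 \left|{\omega}\right|}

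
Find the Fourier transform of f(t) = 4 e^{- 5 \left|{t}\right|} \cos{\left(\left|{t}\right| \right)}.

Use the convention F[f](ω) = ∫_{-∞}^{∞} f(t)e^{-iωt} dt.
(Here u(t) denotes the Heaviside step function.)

F(ω) = \frac{40 \left(\omega^{2} + 26\right)}{\omega^{4} + 48 \omega^{2} + 676}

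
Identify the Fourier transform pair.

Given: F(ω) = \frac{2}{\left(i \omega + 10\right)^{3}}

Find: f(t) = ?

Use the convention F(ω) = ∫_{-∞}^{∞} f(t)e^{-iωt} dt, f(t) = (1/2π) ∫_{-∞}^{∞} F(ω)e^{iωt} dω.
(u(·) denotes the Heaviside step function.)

f(t) = t^{2} e^{- 10 t} u\left(t\right)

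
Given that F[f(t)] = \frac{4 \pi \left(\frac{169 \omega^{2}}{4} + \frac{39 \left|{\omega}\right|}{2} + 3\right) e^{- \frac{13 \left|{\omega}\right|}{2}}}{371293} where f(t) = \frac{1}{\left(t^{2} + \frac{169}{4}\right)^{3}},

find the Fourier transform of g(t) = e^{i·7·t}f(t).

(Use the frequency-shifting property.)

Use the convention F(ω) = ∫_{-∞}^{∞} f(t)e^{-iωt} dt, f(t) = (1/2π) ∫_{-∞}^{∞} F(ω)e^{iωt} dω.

F[g](ω) = \frac{\pi \left(169 \left(\omega - 7\right)^{2} + 78 \left|{\omega - 7}\right| + 12\right) e^{- \frac{13 \left|{\omega - 7}\right|}{2}}}{371293}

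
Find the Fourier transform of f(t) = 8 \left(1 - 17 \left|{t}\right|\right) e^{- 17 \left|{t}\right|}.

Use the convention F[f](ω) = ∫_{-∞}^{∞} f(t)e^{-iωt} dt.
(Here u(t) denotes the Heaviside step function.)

F(ω) = \frac{544 \omega^{2}}{\left(\omega^{2} + 289\right)^{2}}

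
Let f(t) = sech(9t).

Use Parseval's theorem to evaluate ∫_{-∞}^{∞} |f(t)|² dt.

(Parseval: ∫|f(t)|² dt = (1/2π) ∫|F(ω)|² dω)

∫|f(t)|² dt = \frac{2}{9}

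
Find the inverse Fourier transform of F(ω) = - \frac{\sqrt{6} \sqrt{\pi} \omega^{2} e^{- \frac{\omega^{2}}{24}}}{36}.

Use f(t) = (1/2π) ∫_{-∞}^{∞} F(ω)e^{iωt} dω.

f(t) = \left(24 t^{2} - 2\right) e^{- 6 t^{2}}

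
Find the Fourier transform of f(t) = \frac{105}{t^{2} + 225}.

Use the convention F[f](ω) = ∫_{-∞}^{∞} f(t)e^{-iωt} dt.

F(ω) = 7 \pi e^{- 15 \left|{\omega}\right|}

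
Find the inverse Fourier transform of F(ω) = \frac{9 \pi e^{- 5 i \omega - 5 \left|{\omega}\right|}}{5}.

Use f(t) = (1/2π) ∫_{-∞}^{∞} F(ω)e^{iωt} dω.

f(t) = \frac{9}{\left(t - 5\right)^{2} + 25}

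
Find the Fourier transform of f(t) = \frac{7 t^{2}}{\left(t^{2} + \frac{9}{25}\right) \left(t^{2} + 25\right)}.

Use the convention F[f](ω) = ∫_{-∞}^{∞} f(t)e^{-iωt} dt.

F(ω) = \frac{125 \pi e^{- 5 \left|{\omega}\right|}}{88} - \frac{15 \pi e^{- \frac{3 \left|{\omega}\right|}{5}}}{88}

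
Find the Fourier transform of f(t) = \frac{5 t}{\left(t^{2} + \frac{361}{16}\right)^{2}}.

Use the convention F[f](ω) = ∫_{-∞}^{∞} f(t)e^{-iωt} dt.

F(ω) = - \frac{10 i \pi \omega e^{- \frac{19 \left|{\omega}\right|}{4}}}{19}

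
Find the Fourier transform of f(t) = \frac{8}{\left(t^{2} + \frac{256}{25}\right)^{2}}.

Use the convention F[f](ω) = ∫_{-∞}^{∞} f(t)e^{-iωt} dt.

F(ω) = \frac{25 \pi \left(16 \left|{\omega}\right| + 5\right) e^{- \frac{16 \left|{\omega}\right|}{5}}}{1024}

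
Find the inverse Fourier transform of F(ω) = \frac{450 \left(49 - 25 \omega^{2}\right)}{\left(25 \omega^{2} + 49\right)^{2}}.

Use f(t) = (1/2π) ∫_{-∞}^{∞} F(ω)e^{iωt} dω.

f(t) = 9 e^{- \frac{7 \left|{t}\right|}{5}} \left|{t}\right|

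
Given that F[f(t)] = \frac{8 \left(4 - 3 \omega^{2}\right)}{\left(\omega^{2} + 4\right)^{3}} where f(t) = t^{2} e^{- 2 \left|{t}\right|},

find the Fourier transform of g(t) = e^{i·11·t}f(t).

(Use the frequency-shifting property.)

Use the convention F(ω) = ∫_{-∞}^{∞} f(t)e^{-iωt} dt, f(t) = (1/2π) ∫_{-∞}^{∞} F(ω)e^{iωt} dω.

F[g](ω) = \frac{8 \left(4 - 3 \left(\omega - 11\right)^{2}\right)}{\left(\left(\omega - 11\right)^{2} + 4\right)^{3}}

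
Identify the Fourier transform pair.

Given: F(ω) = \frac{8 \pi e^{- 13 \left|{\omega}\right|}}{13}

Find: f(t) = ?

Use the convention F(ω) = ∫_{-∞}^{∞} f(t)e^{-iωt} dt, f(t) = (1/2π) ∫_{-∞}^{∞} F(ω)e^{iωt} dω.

f(t) = \frac{8}{t^{2} + 169}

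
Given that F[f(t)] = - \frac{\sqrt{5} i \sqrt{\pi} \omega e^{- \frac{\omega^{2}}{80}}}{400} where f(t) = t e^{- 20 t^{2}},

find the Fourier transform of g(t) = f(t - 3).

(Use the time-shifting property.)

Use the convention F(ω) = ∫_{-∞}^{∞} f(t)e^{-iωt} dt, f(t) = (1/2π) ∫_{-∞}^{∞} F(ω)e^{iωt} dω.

F[g](ω) = - \frac{\sqrt{5} i \sqrt{\pi} \omega e^{- \frac{\omega \left(\omega + 240 i\right)}{80}}}{400}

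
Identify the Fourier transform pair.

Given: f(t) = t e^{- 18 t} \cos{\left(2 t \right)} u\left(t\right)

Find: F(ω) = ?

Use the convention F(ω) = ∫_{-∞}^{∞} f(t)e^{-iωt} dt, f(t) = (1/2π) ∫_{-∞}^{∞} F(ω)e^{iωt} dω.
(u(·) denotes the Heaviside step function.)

F(ω) = \frac{\left(i \omega + 18\right)^{2} - 4}{\left(\left(i \omega + 18\right)^{2} + 4\right)^{2}}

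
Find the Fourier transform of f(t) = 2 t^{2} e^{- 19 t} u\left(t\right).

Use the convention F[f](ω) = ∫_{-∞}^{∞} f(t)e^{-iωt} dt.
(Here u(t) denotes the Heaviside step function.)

F(ω) = \frac{4}{\left(i \omega + 19\right)^{3}}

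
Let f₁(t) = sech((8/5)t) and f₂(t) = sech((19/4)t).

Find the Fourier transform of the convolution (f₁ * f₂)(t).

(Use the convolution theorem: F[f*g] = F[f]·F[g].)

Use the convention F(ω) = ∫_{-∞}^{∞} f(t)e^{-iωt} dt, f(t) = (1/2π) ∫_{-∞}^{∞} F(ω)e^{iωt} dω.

F[f₁*f₂](ω) = \frac{5 \pi^{2}}{38 \cosh{\left(\frac{2 \pi \omega}{19} \right)} \cosh{\left(\frac{5 \pi \omega}{16} \right)}}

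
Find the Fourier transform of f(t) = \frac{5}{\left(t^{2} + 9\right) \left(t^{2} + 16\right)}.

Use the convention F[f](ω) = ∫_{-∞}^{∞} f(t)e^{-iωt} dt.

F(ω) = \frac{5 \pi \left(4 e^{\left|{\omega}\right|} - 3\right) e^{- 4 \left|{\omega}\right|}}{84}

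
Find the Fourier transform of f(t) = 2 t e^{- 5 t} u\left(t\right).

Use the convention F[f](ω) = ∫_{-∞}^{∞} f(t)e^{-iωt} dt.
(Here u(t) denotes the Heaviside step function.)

F(ω) = \frac{2}{\left(i \omega + 5\right)^{2}}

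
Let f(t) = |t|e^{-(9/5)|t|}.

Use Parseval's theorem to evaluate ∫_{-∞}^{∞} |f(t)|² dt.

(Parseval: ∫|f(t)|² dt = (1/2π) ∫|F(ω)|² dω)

∫|f(t)|² dt = \frac{125}{1458}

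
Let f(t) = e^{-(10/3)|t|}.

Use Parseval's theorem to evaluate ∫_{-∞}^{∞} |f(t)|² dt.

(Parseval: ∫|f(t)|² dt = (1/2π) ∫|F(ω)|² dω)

∫|f(t)|² dt = \frac{3}{10}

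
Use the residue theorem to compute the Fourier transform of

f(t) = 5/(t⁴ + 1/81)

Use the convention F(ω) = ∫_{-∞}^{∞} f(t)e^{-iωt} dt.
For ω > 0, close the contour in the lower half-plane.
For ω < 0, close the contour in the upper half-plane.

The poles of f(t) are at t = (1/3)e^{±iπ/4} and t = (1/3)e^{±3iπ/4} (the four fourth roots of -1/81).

Let g(z) = f(z)e^{-iωz}; for large |z| the factor e^{-iωz} decays in the lower half-plane when ω > 0 and in the upper half-plane when ω < 0.

Case ω > 0 (lower half-plane, clockwise contour ⇒ F(ω) = -2πi·ΣRes):
  Res_{z = - \frac{\sqrt{2}}{6} - \frac{\sqrt{2} i}{6}} g(z) = \frac{135 \sqrt{2} i \left(1 - i\right) e^{\frac{\sqrt{2} \omega \left(-1 + i\right)}{6}}}{8}
  Res_{z = \frac{\sqrt{2}}{6} - \frac{\sqrt{2} i}{6}} g(z) = \frac{135 \sqrt{2} i \left(1 + i\right) e^{- \frac{\sqrt{2} \omega \left(1 + i\right)}{6}}}{8}
  F(ω) = -2πi·ΣRes = \frac{135 \sqrt{2} \pi \left(1 - i\right) \left(e^{\frac{\sqrt{2} i \omega}{3}} + i\right) e^{- \frac{\sqrt{2} \omega \left(1 + i\right)}{6}}}{4} = 135 \pi e^{- \frac{\sqrt{2} \omega}{6}} \sin{\left(\frac{\sqrt{2} \omega}{6} + \frac{\pi}{4} \right)}

Case ω < 0 (upper half-plane, counterclockwise contour ⇒ F(ω) = +2πi·ΣRes):
  Res_{z = \frac{\sqrt{2}}{6} + \frac{\sqrt{2} i}{6}} g(z) = \frac{135 \sqrt{2} i \left(-1 + i\right) e^{\frac{\sqrt{2} \omega \left(1 - i\right)}{6}}}{8}
  Res_{z = - \frac{\sqrt{2}}{6} + \frac{\sqrt{2} i}{6}} g(z) = \frac{135 \sqrt{2} \left(1 - i\right) e^{\frac{\sqrt{2} \omega \left(1 + i\right)}{6}}}{8}
  F(ω) = 2πi·ΣRes = - \frac{135 \sqrt{2} i \pi \left(i \left(1 - i\right) e^{\frac{\sqrt{2} \omega \left(1 - i\right)}{6}} - \left(1 - i\right) e^{\frac{\sqrt{2} \omega \left(1 + i\right)}{6}}\right)}{4} = 135 \pi e^{\frac{\sqrt{2} \omega}{6}} \cos{\left(\frac{\sqrt{2} \omega}{6} + \frac{\pi}{4} \right)}

Both cases combine into a single formula in |ω|:

F(ω) = 135 \pi e^{- \frac{\sqrt{2} \left|{\omega}\right|}{6}} \sin{\left(\frac{\sqrt{2} \left|{\omega}\right|}{6} + \frac{\pi}{4} \right)}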